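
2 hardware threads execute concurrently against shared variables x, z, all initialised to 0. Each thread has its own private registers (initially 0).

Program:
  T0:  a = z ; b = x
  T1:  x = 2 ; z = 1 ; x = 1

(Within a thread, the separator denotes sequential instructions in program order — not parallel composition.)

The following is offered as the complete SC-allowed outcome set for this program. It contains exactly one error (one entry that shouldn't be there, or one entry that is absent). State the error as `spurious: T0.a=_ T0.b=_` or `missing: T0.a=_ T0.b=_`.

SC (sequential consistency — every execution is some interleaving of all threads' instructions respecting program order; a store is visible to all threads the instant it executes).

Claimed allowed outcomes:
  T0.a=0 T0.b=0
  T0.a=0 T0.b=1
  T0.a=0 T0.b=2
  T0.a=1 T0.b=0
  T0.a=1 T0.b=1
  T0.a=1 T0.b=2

outcome vector order: (T0.a,T0.b)
SC (5): 00, 01, 02, 11, 12
claimed∖SC = {10}

spurious: T0.a=1 T0.b=0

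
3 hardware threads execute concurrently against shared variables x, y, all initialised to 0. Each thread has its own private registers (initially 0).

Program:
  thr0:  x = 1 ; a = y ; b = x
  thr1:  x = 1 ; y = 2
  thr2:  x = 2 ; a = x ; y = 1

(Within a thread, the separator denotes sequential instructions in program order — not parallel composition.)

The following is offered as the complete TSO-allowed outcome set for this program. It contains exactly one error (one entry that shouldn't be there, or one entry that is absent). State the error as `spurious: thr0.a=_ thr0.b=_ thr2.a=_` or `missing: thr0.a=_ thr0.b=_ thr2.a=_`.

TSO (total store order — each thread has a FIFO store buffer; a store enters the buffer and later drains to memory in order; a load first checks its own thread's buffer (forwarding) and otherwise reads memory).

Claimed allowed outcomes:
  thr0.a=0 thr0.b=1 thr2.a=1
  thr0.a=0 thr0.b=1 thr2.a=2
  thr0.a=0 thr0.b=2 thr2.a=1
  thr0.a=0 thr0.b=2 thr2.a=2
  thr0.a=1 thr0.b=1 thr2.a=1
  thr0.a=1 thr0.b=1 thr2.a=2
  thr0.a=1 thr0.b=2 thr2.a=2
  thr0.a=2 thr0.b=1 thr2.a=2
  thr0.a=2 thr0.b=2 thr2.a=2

missing: thr0.a=2 thr0.b=1 thr2.a=1

outcome vector order: (thr0.a,thr0.b,thr2.a)
TSO: 10 outcomes — {0/1/1 0/1/2 0/2/1 0/2/2 1/1/1 1/1/2 1/2/2 2/1/1 2/1/2 2/2/2}
TSO∖claimed = {2/1/1}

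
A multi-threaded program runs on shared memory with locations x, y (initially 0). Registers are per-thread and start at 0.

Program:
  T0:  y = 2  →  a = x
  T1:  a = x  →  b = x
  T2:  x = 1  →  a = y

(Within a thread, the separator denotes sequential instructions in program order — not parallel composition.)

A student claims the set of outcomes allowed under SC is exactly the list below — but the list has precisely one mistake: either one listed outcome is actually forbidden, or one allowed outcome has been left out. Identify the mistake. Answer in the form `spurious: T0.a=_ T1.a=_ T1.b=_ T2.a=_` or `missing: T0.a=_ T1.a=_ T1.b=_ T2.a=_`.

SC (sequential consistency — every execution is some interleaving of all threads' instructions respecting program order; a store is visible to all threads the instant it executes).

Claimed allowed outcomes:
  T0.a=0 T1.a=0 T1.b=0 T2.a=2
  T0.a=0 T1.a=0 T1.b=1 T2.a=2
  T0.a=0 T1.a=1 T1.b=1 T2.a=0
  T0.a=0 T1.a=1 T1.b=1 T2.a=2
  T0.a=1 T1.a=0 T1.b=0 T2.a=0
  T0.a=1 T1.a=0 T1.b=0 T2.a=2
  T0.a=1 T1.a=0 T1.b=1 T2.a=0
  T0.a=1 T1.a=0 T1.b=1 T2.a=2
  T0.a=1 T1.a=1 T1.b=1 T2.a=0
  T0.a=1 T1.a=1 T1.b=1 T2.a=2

spurious: T0.a=0 T1.a=1 T1.b=1 T2.a=0

outcome vector order: (T0.a,T1.a,T1.b,T2.a)
SC: 9 outcomes — {(0,0,0,2) (0,0,1,2) (0,1,1,2) (1,0,0,0) (1,0,0,2) (1,0,1,0) (1,0,1,2) (1,1,1,0) (1,1,1,2)}
claimed∖SC = {(0,1,1,0)}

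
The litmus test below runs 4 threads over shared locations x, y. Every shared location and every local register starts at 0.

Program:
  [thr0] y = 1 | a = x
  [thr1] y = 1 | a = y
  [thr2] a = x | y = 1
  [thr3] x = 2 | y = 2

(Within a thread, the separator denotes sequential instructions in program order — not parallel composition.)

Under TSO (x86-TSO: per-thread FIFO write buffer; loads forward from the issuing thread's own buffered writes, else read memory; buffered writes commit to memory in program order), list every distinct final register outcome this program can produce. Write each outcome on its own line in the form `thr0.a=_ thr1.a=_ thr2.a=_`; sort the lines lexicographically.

thr0.a=0 thr1.a=1 thr2.a=0
thr0.a=0 thr1.a=1 thr2.a=2
thr0.a=0 thr1.a=2 thr2.a=0
thr0.a=0 thr1.a=2 thr2.a=2
thr0.a=2 thr1.a=1 thr2.a=0
thr0.a=2 thr1.a=1 thr2.a=2
thr0.a=2 thr1.a=2 thr2.a=0
thr0.a=2 thr1.a=2 thr2.a=2

outcome vector order: (thr0.a,thr1.a,thr2.a)
|TSO outcomes| = 8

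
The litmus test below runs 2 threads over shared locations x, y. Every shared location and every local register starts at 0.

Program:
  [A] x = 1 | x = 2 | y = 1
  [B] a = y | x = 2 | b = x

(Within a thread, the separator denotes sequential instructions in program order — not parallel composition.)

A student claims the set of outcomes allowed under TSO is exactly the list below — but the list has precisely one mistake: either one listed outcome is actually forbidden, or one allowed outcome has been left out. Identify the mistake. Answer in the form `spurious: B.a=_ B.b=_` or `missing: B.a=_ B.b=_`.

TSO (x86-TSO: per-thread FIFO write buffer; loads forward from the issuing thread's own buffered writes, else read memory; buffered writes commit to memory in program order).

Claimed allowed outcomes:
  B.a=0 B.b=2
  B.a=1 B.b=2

outcome vector order: (B.a,B.b)
TSO: 3 outcomes — {01, 02, 12}
TSO∖claimed = {01}

missing: B.a=0 B.b=1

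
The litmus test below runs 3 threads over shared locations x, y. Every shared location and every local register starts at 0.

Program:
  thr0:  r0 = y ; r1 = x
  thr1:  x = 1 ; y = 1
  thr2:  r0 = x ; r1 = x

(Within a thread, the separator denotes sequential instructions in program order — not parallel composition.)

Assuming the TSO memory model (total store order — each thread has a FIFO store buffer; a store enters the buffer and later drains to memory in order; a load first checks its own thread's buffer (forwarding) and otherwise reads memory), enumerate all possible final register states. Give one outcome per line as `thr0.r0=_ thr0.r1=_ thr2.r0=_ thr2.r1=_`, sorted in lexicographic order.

thr0.r0=0 thr0.r1=0 thr2.r0=0 thr2.r1=0
thr0.r0=0 thr0.r1=0 thr2.r0=0 thr2.r1=1
thr0.r0=0 thr0.r1=0 thr2.r0=1 thr2.r1=1
thr0.r0=0 thr0.r1=1 thr2.r0=0 thr2.r1=0
thr0.r0=0 thr0.r1=1 thr2.r0=0 thr2.r1=1
thr0.r0=0 thr0.r1=1 thr2.r0=1 thr2.r1=1
thr0.r0=1 thr0.r1=1 thr2.r0=0 thr2.r1=0
thr0.r0=1 thr0.r1=1 thr2.r0=0 thr2.r1=1
thr0.r0=1 thr0.r1=1 thr2.r0=1 thr2.r1=1

outcome vector order: (thr0.r0,thr0.r1,thr2.r0,thr2.r1)
|TSO outcomes| = 9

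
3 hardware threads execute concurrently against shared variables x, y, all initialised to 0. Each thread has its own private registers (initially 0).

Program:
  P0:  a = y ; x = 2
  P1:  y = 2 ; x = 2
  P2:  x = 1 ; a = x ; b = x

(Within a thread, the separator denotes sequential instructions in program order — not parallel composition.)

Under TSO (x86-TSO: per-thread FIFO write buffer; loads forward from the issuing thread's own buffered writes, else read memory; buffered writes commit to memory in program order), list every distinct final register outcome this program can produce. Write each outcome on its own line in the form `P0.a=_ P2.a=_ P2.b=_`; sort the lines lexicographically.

outcome vector order: (P0.a,P2.a,P2.b)
|TSO outcomes| = 6

P0.a=0 P2.a=1 P2.b=1
P0.a=0 P2.a=1 P2.b=2
P0.a=0 P2.a=2 P2.b=2
P0.a=2 P2.a=1 P2.b=1
P0.a=2 P2.a=1 P2.b=2
P0.a=2 P2.a=2 P2.b=2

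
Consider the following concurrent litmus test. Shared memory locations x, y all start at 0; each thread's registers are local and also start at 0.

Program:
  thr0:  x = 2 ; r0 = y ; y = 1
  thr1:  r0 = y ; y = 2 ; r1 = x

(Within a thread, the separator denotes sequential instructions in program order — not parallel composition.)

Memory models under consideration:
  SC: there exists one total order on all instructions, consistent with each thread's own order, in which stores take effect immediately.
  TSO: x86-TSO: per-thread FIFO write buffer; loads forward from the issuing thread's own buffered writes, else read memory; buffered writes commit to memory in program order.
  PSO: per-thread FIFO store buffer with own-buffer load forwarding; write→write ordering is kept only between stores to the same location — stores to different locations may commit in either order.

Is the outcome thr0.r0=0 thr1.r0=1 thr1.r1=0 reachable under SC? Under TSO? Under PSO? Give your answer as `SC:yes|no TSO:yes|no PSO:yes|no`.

SC:no TSO:no PSO:yes

outcome vector order: (thr0.r0,thr1.r0,thr1.r1)
SC: 4 outcomes — {<0 0 2>, <0 1 2>, <2 0 0>, <2 0 2>}
TSO: 5 outcomes — {<0 0 0>, <0 0 2>, <0 1 2>, <2 0 0>, <2 0 2>}
PSO: 6 outcomes — {<0 0 0>, <0 0 2>, <0 1 0>, <0 1 2>, <2 0 0>, <2 0 2>}
target <0 1 0> ∈ {PSO}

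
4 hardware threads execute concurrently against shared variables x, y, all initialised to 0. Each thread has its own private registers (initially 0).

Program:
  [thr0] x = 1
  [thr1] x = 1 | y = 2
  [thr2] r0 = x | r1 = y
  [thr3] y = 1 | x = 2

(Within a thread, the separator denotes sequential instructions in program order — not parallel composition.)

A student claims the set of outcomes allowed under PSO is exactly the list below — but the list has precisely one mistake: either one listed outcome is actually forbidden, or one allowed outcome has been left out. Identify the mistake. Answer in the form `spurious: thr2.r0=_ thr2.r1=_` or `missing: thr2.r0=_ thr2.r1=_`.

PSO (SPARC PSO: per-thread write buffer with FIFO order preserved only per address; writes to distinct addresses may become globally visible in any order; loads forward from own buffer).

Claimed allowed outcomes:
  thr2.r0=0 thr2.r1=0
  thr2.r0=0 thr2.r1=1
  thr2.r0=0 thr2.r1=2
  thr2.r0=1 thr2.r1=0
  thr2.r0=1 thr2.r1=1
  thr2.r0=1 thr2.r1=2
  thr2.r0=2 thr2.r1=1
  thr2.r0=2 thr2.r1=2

missing: thr2.r0=2 thr2.r1=0

outcome vector order: (thr2.r0,thr2.r1)
under PSO → <0 0>; <0 1>; <0 2>; <1 0>; <1 1>; <1 2>; <2 0>; <2 1>; <2 2>
PSO∖claimed = {<2 0>}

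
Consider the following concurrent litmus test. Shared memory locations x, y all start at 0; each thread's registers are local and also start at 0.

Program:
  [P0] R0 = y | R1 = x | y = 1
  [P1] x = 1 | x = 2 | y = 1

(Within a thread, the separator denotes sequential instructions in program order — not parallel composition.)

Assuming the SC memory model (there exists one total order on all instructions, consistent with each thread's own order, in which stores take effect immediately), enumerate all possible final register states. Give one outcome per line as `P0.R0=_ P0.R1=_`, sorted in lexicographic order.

P0.R0=0 P0.R1=0
P0.R0=0 P0.R1=1
P0.R0=0 P0.R1=2
P0.R0=1 P0.R1=2

outcome vector order: (P0.R0,P0.R1)
|SC outcomes| = 4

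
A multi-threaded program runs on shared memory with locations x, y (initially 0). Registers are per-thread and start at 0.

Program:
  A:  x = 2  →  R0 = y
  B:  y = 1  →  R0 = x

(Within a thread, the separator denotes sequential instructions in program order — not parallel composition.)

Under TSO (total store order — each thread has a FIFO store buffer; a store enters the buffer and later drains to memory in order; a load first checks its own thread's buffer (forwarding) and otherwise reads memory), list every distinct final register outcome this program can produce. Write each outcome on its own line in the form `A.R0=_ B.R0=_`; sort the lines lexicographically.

A.R0=0 B.R0=0
A.R0=0 B.R0=2
A.R0=1 B.R0=0
A.R0=1 B.R0=2

outcome vector order: (A.R0,B.R0)
|TSO outcomes| = 4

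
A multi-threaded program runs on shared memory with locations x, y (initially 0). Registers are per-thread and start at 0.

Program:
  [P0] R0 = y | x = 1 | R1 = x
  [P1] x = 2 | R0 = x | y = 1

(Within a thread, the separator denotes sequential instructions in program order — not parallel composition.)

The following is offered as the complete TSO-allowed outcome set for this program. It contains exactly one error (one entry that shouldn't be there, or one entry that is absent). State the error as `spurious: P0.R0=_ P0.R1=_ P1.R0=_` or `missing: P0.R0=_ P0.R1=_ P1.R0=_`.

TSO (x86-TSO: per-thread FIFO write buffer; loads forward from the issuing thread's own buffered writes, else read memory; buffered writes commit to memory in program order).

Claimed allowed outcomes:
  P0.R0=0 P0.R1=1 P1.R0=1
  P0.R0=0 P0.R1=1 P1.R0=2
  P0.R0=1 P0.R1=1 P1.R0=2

missing: P0.R0=0 P0.R1=2 P1.R0=2

outcome vector order: (P0.R0,P0.R1,P1.R0)
TSO (4): (0,1,1) (0,1,2) (0,2,2) (1,1,2)
TSO∖claimed = {(0,2,2)}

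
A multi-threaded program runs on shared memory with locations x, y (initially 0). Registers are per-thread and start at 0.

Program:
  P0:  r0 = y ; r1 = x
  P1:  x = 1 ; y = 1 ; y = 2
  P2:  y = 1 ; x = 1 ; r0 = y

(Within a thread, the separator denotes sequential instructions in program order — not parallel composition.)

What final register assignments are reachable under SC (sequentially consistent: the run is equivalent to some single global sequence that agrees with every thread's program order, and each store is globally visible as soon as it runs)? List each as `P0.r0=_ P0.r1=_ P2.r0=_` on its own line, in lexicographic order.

P0.r0=0 P0.r1=0 P2.r0=1
P0.r0=0 P0.r1=0 P2.r0=2
P0.r0=0 P0.r1=1 P2.r0=1
P0.r0=0 P0.r1=1 P2.r0=2
P0.r0=1 P0.r1=0 P2.r0=1
P0.r0=1 P0.r1=0 P2.r0=2
P0.r0=1 P0.r1=1 P2.r0=1
P0.r0=1 P0.r1=1 P2.r0=2
P0.r0=2 P0.r1=1 P2.r0=1
P0.r0=2 P0.r1=1 P2.r0=2

outcome vector order: (P0.r0,P0.r1,P2.r0)
|SC outcomes| = 10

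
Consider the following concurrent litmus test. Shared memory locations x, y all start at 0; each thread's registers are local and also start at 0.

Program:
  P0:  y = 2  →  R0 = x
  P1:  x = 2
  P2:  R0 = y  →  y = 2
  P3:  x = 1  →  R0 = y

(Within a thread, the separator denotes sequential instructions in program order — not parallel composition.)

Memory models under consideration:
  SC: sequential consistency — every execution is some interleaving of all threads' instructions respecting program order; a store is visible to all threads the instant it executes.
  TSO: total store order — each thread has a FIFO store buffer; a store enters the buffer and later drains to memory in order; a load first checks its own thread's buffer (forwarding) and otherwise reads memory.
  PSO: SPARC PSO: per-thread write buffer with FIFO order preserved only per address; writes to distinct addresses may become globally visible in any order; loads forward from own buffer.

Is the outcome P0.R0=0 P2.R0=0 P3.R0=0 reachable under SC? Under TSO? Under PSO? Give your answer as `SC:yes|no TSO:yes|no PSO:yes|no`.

outcome vector order: (P0.R0,P2.R0,P3.R0)
SC (10): (0,0,2) (0,2,2) (1,0,0) (1,0,2) (1,2,0) (1,2,2) (2,0,0) (2,0,2) (2,2,0) (2,2,2)
TSO (12): (0,0,0) (0,0,2) (0,2,0) (0,2,2) (1,0,0) (1,0,2) (1,2,0) (1,2,2) (2,0,0) (2,0,2) (2,2,0) (2,2,2)
PSO (12): (0,0,0) (0,0,2) (0,2,0) (0,2,2) (1,0,0) (1,0,2) (1,2,0) (1,2,2) (2,0,0) (2,0,2) (2,2,0) (2,2,2)
target (0,0,0) ∈ {TSO,PSO}

SC:no TSO:yes PSO:yes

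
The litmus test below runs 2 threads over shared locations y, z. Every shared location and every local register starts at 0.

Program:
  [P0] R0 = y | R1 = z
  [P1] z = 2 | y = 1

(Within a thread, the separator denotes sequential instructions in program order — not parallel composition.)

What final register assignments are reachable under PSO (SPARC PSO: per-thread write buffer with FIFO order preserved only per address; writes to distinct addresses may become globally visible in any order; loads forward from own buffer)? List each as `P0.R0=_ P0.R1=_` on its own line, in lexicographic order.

outcome vector order: (P0.R0,P0.R1)
|PSO outcomes| = 4

P0.R0=0 P0.R1=0
P0.R0=0 P0.R1=2
P0.R0=1 P0.R1=0
P0.R0=1 P0.R1=2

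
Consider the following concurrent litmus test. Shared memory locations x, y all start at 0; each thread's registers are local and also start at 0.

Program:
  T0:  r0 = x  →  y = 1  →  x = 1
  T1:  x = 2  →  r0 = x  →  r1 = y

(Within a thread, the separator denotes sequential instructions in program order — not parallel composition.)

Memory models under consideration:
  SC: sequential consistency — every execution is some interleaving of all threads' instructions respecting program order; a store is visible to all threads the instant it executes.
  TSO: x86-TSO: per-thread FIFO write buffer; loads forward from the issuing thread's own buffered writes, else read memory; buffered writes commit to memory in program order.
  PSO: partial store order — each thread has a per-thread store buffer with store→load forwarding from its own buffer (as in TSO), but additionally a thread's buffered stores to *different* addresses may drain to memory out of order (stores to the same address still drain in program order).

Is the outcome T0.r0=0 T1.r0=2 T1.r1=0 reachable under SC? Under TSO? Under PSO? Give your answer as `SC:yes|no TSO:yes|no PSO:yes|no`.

SC:yes TSO:yes PSO:yes

outcome vector order: (T0.r0,T1.r0,T1.r1)
[SC] allowed = {011 020 021 211 220 221}
[TSO] allowed = {011 020 021 211 220 221}
[PSO] allowed = {010 011 020 021 210 211 220 221}
target 020 ∈ {SC,TSO,PSO}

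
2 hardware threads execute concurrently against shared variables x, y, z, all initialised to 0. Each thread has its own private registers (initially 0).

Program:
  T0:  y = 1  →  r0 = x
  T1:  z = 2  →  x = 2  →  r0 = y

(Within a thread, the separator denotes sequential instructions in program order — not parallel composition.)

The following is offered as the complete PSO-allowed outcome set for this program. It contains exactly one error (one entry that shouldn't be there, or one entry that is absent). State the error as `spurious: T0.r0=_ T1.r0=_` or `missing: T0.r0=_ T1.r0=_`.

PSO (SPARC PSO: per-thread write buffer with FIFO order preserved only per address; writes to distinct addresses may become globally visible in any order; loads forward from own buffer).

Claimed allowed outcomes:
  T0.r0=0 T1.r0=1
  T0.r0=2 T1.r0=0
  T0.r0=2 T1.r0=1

outcome vector order: (T0.r0,T1.r0)
under PSO → <0 0>, <0 1>, <2 0>, <2 1>
PSO∖claimed = {<0 0>}

missing: T0.r0=0 T1.r0=0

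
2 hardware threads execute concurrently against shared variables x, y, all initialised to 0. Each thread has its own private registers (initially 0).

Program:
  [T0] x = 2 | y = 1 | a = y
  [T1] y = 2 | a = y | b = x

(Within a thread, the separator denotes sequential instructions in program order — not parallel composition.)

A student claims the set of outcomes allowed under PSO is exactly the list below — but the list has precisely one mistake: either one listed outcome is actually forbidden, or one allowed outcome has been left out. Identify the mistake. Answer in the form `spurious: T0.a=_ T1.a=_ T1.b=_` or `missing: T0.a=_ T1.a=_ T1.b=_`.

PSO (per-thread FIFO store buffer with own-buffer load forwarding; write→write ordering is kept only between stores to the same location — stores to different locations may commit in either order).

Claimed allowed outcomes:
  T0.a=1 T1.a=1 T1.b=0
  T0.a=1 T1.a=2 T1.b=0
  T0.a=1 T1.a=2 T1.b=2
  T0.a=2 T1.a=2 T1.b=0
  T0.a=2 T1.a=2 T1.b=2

outcome vector order: (T0.a,T1.a,T1.b)
PSO: 6 outcomes — {(1,1,0) (1,1,2) (1,2,0) (1,2,2) (2,2,0) (2,2,2)}
PSO∖claimed = {(1,1,2)}

missing: T0.a=1 T1.a=1 T1.b=2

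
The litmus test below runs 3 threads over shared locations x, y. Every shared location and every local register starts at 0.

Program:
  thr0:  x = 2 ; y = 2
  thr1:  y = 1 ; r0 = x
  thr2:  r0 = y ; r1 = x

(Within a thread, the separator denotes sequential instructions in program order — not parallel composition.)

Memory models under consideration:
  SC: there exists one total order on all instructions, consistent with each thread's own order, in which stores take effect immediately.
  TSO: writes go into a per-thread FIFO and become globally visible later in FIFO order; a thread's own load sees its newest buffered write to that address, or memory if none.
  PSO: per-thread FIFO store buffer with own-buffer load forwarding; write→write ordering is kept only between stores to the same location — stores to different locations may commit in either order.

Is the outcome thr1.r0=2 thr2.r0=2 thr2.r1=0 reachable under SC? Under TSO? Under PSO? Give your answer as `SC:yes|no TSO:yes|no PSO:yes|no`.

outcome vector order: (thr1.r0,thr2.r0,thr2.r1)
under SC → 0/0/0 0/0/2 0/1/0 0/1/2 0/2/2 2/0/0 2/0/2 2/1/0 2/1/2 2/2/2
under TSO → 0/0/0 0/0/2 0/1/0 0/1/2 0/2/2 2/0/0 2/0/2 2/1/0 2/1/2 2/2/2
under PSO → 0/0/0 0/0/2 0/1/0 0/1/2 0/2/0 0/2/2 2/0/0 2/0/2 2/1/0 2/1/2 2/2/0 2/2/2
target 2/2/0 ∈ {PSO}

SC:no TSO:no PSO:yes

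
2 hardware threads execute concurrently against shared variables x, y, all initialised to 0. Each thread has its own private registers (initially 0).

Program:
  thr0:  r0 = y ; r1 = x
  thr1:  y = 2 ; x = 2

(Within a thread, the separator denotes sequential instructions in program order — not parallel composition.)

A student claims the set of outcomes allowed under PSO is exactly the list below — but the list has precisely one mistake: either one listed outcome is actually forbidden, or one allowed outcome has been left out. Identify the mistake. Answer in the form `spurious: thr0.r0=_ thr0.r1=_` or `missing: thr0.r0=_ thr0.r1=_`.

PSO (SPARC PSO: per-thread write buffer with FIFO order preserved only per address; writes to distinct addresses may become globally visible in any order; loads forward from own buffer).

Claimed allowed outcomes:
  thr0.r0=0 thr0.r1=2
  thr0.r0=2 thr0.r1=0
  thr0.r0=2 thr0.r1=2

outcome vector order: (thr0.r0,thr0.r1)
PSO (4): <0 0>, <0 2>, <2 0>, <2 2>
PSO∖claimed = {<0 0>}

missing: thr0.r0=0 thr0.r1=0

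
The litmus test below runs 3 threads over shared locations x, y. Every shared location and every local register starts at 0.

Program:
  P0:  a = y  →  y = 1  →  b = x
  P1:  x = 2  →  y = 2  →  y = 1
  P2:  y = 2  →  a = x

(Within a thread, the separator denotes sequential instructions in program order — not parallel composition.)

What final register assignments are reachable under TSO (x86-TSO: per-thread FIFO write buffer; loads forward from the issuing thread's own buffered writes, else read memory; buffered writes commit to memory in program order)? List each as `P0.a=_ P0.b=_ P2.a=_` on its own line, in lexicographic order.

P0.a=0 P0.b=0 P2.a=0
P0.a=0 P0.b=0 P2.a=2
P0.a=0 P0.b=2 P2.a=0
P0.a=0 P0.b=2 P2.a=2
P0.a=1 P0.b=2 P2.a=0
P0.a=1 P0.b=2 P2.a=2
P0.a=2 P0.b=0 P2.a=0
P0.a=2 P0.b=0 P2.a=2
P0.a=2 P0.b=2 P2.a=0
P0.a=2 P0.b=2 P2.a=2

outcome vector order: (P0.a,P0.b,P2.a)
|TSO outcomes| = 10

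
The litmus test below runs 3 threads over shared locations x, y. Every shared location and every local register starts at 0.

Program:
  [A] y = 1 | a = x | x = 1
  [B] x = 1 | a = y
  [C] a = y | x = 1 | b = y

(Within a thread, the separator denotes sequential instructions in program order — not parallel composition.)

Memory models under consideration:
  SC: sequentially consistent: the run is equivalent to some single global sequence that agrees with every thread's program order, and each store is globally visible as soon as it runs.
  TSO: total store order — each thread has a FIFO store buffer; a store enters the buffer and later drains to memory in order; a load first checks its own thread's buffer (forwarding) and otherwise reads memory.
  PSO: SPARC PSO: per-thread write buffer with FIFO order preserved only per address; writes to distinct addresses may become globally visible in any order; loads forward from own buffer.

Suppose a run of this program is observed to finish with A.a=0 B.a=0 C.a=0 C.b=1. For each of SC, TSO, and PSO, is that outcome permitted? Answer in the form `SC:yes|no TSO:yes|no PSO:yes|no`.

SC:no TSO:yes PSO:yes

outcome vector order: (A.a,B.a,C.a,C.b)
[SC] allowed = {0/1/0/1; 0/1/1/1; 1/0/0/0; 1/0/0/1; 1/0/1/1; 1/1/0/0; 1/1/0/1; 1/1/1/1}
[TSO] allowed = {0/0/0/0; 0/0/0/1; 0/0/1/1; 0/1/0/0; 0/1/0/1; 0/1/1/1; 1/0/0/0; 1/0/0/1; 1/0/1/1; 1/1/0/0; 1/1/0/1; 1/1/1/1}
[PSO] allowed = {0/0/0/0; 0/0/0/1; 0/0/1/1; 0/1/0/0; 0/1/0/1; 0/1/1/1; 1/0/0/0; 1/0/0/1; 1/0/1/1; 1/1/0/0; 1/1/0/1; 1/1/1/1}
target 0/0/0/1 ∈ {TSO,PSO}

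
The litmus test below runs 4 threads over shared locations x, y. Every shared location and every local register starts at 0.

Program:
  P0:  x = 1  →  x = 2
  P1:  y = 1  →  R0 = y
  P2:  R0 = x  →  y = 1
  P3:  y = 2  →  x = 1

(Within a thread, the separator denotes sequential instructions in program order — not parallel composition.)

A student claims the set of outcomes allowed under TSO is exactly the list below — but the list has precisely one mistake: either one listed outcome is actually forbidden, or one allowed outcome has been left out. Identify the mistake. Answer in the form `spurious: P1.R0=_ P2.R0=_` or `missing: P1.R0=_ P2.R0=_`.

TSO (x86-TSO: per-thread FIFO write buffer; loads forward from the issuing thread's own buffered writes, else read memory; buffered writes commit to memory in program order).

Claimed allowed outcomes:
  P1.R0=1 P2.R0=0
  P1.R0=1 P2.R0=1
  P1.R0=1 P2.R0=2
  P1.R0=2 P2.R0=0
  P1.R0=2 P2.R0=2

outcome vector order: (P1.R0,P2.R0)
under TSO → <1 0>, <1 1>, <1 2>, <2 0>, <2 1>, <2 2>
TSO∖claimed = {<2 1>}

missing: P1.R0=2 P2.R0=1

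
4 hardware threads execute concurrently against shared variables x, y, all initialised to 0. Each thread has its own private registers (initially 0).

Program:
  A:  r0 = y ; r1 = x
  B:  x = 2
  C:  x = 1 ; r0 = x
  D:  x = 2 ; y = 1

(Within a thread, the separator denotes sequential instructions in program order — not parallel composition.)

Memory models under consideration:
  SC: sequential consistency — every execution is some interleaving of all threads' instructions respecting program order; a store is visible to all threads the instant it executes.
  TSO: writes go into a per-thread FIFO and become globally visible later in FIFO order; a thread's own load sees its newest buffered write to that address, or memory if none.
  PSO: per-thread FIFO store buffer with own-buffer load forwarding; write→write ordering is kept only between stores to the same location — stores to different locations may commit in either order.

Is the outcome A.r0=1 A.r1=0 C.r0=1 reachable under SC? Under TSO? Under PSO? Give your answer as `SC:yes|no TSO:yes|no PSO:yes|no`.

outcome vector order: (A.r0,A.r1,C.r0)
under SC → <0 0 1>; <0 0 2>; <0 1 1>; <0 1 2>; <0 2 1>; <0 2 2>; <1 1 1>; <1 1 2>; <1 2 1>; <1 2 2>
under TSO → <0 0 1>; <0 0 2>; <0 1 1>; <0 1 2>; <0 2 1>; <0 2 2>; <1 1 1>; <1 1 2>; <1 2 1>; <1 2 2>
under PSO → <0 0 1>; <0 0 2>; <0 1 1>; <0 1 2>; <0 2 1>; <0 2 2>; <1 0 1>; <1 0 2>; <1 1 1>; <1 1 2>; <1 2 1>; <1 2 2>
target <1 0 1> ∈ {PSO}

SC:no TSO:no PSO:yes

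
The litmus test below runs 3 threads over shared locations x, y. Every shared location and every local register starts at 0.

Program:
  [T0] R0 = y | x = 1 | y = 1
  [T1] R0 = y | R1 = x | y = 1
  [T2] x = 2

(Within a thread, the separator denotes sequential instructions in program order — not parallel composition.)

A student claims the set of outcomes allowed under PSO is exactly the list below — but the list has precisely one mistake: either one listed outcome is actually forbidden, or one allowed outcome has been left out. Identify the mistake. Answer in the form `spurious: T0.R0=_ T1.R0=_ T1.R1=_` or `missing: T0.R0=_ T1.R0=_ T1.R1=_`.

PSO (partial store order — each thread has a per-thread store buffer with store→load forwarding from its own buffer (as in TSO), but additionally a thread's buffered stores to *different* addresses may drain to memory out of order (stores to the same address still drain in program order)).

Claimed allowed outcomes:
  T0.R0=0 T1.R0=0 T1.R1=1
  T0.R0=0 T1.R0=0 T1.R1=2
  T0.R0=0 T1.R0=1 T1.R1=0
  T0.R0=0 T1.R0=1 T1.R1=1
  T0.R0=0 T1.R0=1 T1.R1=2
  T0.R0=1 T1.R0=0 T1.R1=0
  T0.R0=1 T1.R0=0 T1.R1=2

outcome vector order: (T0.R0,T1.R0,T1.R1)
PSO (8): 000, 001, 002, 010, 011, 012, 100, 102
PSO∖claimed = {000}

missing: T0.R0=0 T1.R0=0 T1.R1=0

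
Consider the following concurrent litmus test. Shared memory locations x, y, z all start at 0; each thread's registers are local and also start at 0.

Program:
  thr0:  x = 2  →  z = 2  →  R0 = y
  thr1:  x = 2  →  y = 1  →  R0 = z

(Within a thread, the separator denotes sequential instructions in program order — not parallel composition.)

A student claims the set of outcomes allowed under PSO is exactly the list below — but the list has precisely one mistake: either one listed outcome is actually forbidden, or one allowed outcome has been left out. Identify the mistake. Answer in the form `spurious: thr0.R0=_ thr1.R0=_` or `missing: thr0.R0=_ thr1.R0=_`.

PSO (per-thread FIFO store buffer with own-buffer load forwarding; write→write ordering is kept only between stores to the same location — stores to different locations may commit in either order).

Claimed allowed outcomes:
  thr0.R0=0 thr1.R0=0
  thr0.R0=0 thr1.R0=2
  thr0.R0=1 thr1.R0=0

outcome vector order: (thr0.R0,thr1.R0)
PSO (4): 00, 02, 10, 12
PSO∖claimed = {12}

missing: thr0.R0=1 thr1.R0=2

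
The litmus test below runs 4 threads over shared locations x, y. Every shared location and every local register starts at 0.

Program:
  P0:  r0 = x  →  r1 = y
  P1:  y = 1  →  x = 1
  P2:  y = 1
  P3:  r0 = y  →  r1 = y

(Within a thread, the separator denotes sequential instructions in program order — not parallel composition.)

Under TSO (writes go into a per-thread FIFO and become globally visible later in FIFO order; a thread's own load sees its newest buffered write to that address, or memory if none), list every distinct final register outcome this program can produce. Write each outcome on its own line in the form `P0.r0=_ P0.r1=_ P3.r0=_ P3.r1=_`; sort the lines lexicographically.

P0.r0=0 P0.r1=0 P3.r0=0 P3.r1=0
P0.r0=0 P0.r1=0 P3.r0=0 P3.r1=1
P0.r0=0 P0.r1=0 P3.r0=1 P3.r1=1
P0.r0=0 P0.r1=1 P3.r0=0 P3.r1=0
P0.r0=0 P0.r1=1 P3.r0=0 P3.r1=1
P0.r0=0 P0.r1=1 P3.r0=1 P3.r1=1
P0.r0=1 P0.r1=1 P3.r0=0 P3.r1=0
P0.r0=1 P0.r1=1 P3.r0=0 P3.r1=1
P0.r0=1 P0.r1=1 P3.r0=1 P3.r1=1

outcome vector order: (P0.r0,P0.r1,P3.r0,P3.r1)
|TSO outcomes| = 9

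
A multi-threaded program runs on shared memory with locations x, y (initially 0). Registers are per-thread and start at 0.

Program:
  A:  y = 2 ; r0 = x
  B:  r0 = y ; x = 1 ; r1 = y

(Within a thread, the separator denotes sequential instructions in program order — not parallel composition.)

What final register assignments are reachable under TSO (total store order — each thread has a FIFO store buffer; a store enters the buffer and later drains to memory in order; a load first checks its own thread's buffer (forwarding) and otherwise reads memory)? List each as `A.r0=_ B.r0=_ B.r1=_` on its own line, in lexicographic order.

A.r0=0 B.r0=0 B.r1=0
A.r0=0 B.r0=0 B.r1=2
A.r0=0 B.r0=2 B.r1=2
A.r0=1 B.r0=0 B.r1=0
A.r0=1 B.r0=0 B.r1=2
A.r0=1 B.r0=2 B.r1=2

outcome vector order: (A.r0,B.r0,B.r1)
|TSO outcomes| = 6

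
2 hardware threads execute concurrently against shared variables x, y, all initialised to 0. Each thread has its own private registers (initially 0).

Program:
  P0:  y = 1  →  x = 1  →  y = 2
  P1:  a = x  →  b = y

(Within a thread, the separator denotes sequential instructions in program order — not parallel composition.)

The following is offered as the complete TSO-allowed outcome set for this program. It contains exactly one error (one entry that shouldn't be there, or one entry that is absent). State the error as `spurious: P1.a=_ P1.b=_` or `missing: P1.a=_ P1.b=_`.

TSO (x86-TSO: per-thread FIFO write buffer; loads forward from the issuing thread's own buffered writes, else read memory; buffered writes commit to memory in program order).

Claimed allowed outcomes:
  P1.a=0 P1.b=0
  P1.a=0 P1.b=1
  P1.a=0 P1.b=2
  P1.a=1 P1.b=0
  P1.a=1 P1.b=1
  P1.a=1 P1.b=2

spurious: P1.a=1 P1.b=0

outcome vector order: (P1.a,P1.b)
TSO (5): 00, 01, 02, 11, 12
claimed∖TSO = {10}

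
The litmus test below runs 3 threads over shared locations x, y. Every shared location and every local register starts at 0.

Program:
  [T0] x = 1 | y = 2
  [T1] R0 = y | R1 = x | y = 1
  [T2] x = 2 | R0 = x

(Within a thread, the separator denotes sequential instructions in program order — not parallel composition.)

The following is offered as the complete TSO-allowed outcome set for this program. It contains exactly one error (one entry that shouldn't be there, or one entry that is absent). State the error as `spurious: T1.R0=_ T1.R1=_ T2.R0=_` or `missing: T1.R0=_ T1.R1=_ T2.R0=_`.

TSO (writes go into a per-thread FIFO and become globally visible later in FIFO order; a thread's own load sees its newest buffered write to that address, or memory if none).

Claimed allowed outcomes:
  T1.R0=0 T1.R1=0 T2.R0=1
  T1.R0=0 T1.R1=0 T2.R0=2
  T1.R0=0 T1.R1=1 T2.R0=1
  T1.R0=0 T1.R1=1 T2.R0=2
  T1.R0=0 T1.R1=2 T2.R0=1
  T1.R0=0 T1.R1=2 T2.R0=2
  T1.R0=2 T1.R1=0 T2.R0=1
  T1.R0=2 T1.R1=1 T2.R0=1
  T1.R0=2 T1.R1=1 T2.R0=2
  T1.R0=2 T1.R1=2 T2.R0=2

outcome vector order: (T1.R0,T1.R1,T2.R0)
TSO (9): 0/0/1 0/0/2 0/1/1 0/1/2 0/2/1 0/2/2 2/1/1 2/1/2 2/2/2
claimed∖TSO = {2/0/1}

spurious: T1.R0=2 T1.R1=0 T2.R0=1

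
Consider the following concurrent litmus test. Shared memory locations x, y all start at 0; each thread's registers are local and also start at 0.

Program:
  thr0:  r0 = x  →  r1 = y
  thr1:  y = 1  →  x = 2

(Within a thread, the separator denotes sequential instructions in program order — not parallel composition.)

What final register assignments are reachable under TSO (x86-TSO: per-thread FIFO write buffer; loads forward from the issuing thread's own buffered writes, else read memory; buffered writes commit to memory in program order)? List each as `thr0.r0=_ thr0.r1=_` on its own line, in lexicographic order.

outcome vector order: (thr0.r0,thr0.r1)
|TSO outcomes| = 3

thr0.r0=0 thr0.r1=0
thr0.r0=0 thr0.r1=1
thr0.r0=2 thr0.r1=1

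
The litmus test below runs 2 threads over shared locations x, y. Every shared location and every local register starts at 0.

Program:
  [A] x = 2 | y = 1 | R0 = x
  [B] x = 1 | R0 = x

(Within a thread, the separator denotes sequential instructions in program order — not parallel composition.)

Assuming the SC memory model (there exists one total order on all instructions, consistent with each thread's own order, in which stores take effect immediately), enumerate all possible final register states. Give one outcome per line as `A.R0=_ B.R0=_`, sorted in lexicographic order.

outcome vector order: (A.R0,B.R0)
|SC outcomes| = 3

A.R0=1 B.R0=1
A.R0=2 B.R0=1
A.R0=2 B.R0=2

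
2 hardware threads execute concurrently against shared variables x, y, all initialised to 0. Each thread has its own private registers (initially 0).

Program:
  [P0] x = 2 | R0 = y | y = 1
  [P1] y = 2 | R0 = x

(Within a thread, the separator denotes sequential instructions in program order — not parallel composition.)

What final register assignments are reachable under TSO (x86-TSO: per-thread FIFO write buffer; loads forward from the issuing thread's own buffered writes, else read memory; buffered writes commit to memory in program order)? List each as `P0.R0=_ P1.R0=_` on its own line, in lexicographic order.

outcome vector order: (P0.R0,P1.R0)
|TSO outcomes| = 4

P0.R0=0 P1.R0=0
P0.R0=0 P1.R0=2
P0.R0=2 P1.R0=0
P0.R0=2 P1.R0=2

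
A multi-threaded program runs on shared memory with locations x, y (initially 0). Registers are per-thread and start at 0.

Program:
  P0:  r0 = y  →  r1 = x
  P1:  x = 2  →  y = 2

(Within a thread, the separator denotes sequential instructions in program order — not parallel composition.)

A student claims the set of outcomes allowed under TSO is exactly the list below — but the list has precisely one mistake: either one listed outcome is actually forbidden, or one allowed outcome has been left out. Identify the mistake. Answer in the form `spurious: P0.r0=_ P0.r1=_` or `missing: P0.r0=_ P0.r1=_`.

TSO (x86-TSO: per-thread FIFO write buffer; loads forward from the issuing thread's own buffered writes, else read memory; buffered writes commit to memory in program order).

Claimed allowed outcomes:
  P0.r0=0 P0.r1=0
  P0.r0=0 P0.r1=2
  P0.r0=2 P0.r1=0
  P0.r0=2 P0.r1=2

spurious: P0.r0=2 P0.r1=0

outcome vector order: (P0.r0,P0.r1)
[TSO] allowed = {00; 02; 22}
claimed∖TSO = {20}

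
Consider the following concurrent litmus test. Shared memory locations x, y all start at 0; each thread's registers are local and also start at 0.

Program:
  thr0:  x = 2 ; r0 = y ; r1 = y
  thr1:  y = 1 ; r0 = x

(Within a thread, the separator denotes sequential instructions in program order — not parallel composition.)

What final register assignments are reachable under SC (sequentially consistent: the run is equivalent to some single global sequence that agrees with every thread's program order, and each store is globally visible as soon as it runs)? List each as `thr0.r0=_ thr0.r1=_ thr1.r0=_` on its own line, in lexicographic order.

outcome vector order: (thr0.r0,thr0.r1,thr1.r0)
|SC outcomes| = 4

thr0.r0=0 thr0.r1=0 thr1.r0=2
thr0.r0=0 thr0.r1=1 thr1.r0=2
thr0.r0=1 thr0.r1=1 thr1.r0=0
thr0.r0=1 thr0.r1=1 thr1.r0=2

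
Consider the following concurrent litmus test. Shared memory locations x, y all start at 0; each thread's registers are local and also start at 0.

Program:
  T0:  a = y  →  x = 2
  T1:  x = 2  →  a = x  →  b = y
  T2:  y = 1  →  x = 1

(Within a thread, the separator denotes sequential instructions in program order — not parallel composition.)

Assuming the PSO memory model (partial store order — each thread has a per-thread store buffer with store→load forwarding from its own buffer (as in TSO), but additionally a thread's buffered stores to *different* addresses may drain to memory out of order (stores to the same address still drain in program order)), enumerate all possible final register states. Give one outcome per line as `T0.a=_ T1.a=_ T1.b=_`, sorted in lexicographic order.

outcome vector order: (T0.a,T1.a,T1.b)
|PSO outcomes| = 8

T0.a=0 T1.a=1 T1.b=0
T0.a=0 T1.a=1 T1.b=1
T0.a=0 T1.a=2 T1.b=0
T0.a=0 T1.a=2 T1.b=1
T0.a=1 T1.a=1 T1.b=0
T0.a=1 T1.a=1 T1.b=1
T0.a=1 T1.a=2 T1.b=0
T0.a=1 T1.a=2 T1.b=1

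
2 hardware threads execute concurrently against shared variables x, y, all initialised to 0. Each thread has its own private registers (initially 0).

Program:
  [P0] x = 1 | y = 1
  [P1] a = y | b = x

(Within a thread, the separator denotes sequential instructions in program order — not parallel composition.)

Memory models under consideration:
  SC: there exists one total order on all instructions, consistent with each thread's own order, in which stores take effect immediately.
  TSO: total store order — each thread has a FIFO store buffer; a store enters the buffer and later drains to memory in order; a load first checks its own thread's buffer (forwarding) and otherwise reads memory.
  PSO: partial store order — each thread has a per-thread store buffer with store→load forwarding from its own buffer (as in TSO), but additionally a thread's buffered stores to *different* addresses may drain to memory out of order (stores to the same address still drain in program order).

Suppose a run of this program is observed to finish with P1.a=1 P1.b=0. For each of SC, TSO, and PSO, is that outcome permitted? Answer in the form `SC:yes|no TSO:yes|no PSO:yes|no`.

outcome vector order: (P1.a,P1.b)
SC: 3 outcomes — {<0 0>, <0 1>, <1 1>}
TSO: 3 outcomes — {<0 0>, <0 1>, <1 1>}
PSO: 4 outcomes — {<0 0>, <0 1>, <1 0>, <1 1>}
target <1 0> ∈ {PSO}

SC:no TSO:no PSO:yes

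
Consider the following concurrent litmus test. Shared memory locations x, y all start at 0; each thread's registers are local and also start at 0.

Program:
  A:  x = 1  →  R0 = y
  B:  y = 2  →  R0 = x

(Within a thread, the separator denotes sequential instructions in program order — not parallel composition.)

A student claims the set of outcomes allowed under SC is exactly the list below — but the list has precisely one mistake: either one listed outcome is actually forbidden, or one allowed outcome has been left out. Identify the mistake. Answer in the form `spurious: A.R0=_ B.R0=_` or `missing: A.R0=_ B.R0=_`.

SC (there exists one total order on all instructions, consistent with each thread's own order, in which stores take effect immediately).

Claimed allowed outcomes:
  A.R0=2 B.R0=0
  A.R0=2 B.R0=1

missing: A.R0=0 B.R0=1

outcome vector order: (A.R0,B.R0)
SC (3): 0/1, 2/0, 2/1
SC∖claimed = {0/1}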